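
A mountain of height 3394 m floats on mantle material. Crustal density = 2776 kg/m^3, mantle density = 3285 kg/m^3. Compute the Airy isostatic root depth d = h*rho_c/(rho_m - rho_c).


rho_m - rho_c = 3285 - 2776 = 509
d = 3394 * 2776 / 509
= 9421744 / 509
= 18510.3 m

18510.3


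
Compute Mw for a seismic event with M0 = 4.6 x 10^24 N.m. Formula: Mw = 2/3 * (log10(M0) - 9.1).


log10(M0) = log10(4.6 x 10^24) = 24.6628
Mw = 2/3 * (24.6628 - 9.1)
= 2/3 * 15.5628
= 10.38

10.38


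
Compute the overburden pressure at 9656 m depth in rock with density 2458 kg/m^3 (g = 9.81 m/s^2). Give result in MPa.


P = rho * g * z / 1e6
= 2458 * 9.81 * 9656 / 1e6
= 232834934.88 / 1e6
= 232.8349 MPa

232.8349


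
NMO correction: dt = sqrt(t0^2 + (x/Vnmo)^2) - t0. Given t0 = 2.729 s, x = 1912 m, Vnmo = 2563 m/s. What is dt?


x/Vnmo = 1912/2563 = 0.746001
(x/Vnmo)^2 = 0.556517
t0^2 = 7.447441
sqrt(7.447441 + 0.556517) = 2.829127
dt = 2.829127 - 2.729 = 0.100127

0.100127


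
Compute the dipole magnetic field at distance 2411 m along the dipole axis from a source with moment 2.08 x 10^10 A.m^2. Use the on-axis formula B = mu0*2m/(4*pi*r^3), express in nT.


m = 2.08 x 10^10 = 20800000000 A.m^2
2m = 41600000000 A.m^2
r^3 = 2411^3 = 14014952531
B = (4pi*10^-7) * 41600000000 / (4*pi * 14014952531) * 1e9
= 52276.101756 / 176117087647.2 * 1e9
= 296.8258 nT

296.8258


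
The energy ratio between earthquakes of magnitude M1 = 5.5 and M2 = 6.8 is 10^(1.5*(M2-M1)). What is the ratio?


M2 - M1 = 6.8 - 5.5 = 1.3
1.5 * 1.3 = 1.95
ratio = 10^1.95 = 89.13

89.13


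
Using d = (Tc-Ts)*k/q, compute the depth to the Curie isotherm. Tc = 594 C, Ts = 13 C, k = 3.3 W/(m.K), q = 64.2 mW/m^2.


T_Curie - T_surf = 594 - 13 = 581 C
Convert q to W/m^2: 64.2 mW/m^2 = 0.0642 W/m^2
d = 581 * 3.3 / 0.0642 = 29864.49 m

29864.49


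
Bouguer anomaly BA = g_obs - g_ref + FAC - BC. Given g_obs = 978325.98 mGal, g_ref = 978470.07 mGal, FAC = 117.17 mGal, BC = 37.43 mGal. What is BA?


BA = g_obs - g_ref + FAC - BC
= 978325.98 - 978470.07 + 117.17 - 37.43
= -64.35 mGal

-64.35


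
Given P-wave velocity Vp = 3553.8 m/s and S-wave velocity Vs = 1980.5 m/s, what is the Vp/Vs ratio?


Vp/Vs = 3553.8 / 1980.5
= 1.7944

1.7944


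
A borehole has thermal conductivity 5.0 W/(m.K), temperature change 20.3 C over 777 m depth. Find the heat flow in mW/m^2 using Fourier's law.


q = k * dT / dz * 1000
= 5.0 * 20.3 / 777 * 1000
= 0.130631 * 1000
= 130.6306 mW/m^2

130.6306


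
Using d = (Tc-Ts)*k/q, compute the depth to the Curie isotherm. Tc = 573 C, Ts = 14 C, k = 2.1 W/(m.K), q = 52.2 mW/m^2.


T_Curie - T_surf = 573 - 14 = 559 C
Convert q to W/m^2: 52.2 mW/m^2 = 0.0522 W/m^2
d = 559 * 2.1 / 0.0522 = 22488.51 m

22488.51


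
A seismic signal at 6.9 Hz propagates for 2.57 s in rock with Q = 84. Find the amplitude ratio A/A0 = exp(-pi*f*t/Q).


pi*f*t/Q = pi*6.9*2.57/84 = 0.663213
A/A0 = exp(-0.663213) = 0.515194

0.515194


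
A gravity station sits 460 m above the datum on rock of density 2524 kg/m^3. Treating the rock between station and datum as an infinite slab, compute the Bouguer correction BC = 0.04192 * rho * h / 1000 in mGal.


BC = 0.04192 * rho * h / 1000
= 0.04192 * 2524 * 460 / 1000
= 48.6708 mGal

48.6708


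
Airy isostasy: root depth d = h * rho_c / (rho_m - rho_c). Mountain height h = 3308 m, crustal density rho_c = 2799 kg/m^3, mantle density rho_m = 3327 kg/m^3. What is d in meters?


rho_m - rho_c = 3327 - 2799 = 528
d = 3308 * 2799 / 528
= 9259092 / 528
= 17536.16 m

17536.16


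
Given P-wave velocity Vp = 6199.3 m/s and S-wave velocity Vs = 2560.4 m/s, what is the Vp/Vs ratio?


Vp/Vs = 6199.3 / 2560.4
= 2.4212

2.4212


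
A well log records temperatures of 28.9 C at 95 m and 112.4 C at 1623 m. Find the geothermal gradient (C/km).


dT = 112.4 - 28.9 = 83.5 C
dz = 1623 - 95 = 1528 m
gradient = dT/dz * 1000 = 83.5/1528 * 1000 = 54.6466 C/km

54.6466


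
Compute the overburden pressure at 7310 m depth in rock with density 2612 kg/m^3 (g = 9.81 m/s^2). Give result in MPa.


P = rho * g * z / 1e6
= 2612 * 9.81 * 7310 / 1e6
= 187309393.2 / 1e6
= 187.3094 MPa

187.3094


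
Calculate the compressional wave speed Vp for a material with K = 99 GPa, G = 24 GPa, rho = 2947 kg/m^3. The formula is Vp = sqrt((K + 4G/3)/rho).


First compute the effective modulus:
K + 4G/3 = 99e9 + 4*24e9/3 = 131000000000.0 Pa
Then divide by density:
131000000000.0 / 2947 = 44451985.0696 Pa/(kg/m^3)
Take the square root:
Vp = sqrt(44451985.0696) = 6667.23 m/s

6667.23


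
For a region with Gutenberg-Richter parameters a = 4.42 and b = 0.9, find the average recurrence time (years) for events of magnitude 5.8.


log10(N) = 4.42 - 0.9*5.8 = -0.8
N = 10^-0.8 = 0.158489
T = 1/N = 1/0.158489 = 6.3096 years

6.3096


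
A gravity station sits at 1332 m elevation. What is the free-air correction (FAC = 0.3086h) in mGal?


FAC = 0.3086 * h
= 0.3086 * 1332
= 411.0552 mGal

411.0552


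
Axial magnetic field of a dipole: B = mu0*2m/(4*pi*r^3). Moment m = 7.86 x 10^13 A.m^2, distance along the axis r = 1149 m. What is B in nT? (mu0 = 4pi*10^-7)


m = 7.86 x 10^13 = 78600000000000 A.m^2
2m = 157200000000000 A.m^2
r^3 = 1149^3 = 1516910949
B = (4pi*10^-7) * 157200000000000 / (4*pi * 1516910949) * 1e9
= 197543346.057726 / 19062065174.11 * 1e9
= 10363166.0187 nT

10363166.0187


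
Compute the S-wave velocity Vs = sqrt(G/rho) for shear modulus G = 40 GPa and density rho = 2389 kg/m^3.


Convert G to Pa: G = 40e9 Pa
Compute G/rho = 40e9 / 2389 = 16743407.2834
Vs = sqrt(16743407.2834) = 4091.87 m/s

4091.87


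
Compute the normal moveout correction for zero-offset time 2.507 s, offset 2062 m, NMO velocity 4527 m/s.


x/Vnmo = 2062/4527 = 0.455489
(x/Vnmo)^2 = 0.20747
t0^2 = 6.285049
sqrt(6.285049 + 0.20747) = 2.548042
dt = 2.548042 - 2.507 = 0.041042

0.041042


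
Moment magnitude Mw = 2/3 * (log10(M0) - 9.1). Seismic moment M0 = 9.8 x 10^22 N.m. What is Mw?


log10(M0) = log10(9.8 x 10^22) = 22.9912
Mw = 2/3 * (22.9912 - 9.1)
= 2/3 * 13.8912
= 9.26

9.26


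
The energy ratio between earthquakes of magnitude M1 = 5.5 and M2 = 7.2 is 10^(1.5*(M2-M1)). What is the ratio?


M2 - M1 = 7.2 - 5.5 = 1.7
1.5 * 1.7 = 2.55
ratio = 10^2.55 = 354.81

354.81


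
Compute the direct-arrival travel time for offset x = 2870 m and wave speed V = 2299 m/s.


t = x / V
= 2870 / 2299
= 1.2484 s

1.2484


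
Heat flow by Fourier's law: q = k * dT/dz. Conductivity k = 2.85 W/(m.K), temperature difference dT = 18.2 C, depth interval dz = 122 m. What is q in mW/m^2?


q = k * dT / dz * 1000
= 2.85 * 18.2 / 122 * 1000
= 0.425164 * 1000
= 425.1639 mW/m^2

425.1639


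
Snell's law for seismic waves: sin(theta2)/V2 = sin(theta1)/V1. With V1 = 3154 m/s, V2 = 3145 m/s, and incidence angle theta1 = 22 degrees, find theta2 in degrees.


sin(theta1) = sin(22 deg) = 0.374607
sin(theta2) = V2/V1 * sin(theta1) = 3145/3154 * 0.374607 = 0.373538
theta2 = arcsin(0.373538) = 21.934 degrees

21.934


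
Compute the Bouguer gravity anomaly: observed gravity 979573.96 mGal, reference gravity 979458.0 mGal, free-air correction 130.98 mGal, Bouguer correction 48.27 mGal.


BA = g_obs - g_ref + FAC - BC
= 979573.96 - 979458.0 + 130.98 - 48.27
= 198.67 mGal

198.67


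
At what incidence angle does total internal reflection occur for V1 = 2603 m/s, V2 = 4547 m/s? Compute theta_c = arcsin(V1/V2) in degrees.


V1/V2 = 2603/4547 = 0.572465
theta_c = arcsin(0.572465) = 34.9223 degrees

34.9223


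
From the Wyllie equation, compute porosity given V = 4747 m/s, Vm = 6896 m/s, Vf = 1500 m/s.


1/V - 1/Vm = 1/4747 - 1/6896 = 6.565e-05
1/Vf - 1/Vm = 1/1500 - 1/6896 = 0.00052166
phi = 6.565e-05 / 0.00052166 = 0.1258

0.1258


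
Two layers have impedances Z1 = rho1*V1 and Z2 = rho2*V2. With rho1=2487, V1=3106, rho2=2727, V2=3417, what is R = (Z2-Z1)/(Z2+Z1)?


Z1 = 2487 * 3106 = 7724622
Z2 = 2727 * 3417 = 9318159
R = (9318159 - 7724622) / (9318159 + 7724622) = 1593537 / 17042781 = 0.0935

0.0935


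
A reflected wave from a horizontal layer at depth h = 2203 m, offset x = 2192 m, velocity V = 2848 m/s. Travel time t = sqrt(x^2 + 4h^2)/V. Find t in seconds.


x^2 + 4h^2 = 2192^2 + 4*2203^2 = 4804864 + 19412836 = 24217700
sqrt(24217700) = 4921.1482
t = 4921.1482 / 2848 = 1.7279 s

1.7279


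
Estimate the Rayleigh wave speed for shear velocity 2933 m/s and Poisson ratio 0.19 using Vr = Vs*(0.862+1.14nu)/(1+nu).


Numerator factor = 0.862 + 1.14*0.19 = 1.0786
Denominator = 1 + 0.19 = 1.19
Vr = 2933 * 1.0786 / 1.19 = 2658.43 m/s

2658.43


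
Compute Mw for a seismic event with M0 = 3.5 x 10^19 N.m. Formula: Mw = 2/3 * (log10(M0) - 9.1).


log10(M0) = log10(3.5 x 10^19) = 19.5441
Mw = 2/3 * (19.5441 - 9.1)
= 2/3 * 10.4441
= 6.96

6.96


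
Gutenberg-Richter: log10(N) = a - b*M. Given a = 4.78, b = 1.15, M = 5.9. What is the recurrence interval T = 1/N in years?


log10(N) = 4.78 - 1.15*5.9 = -2.005
N = 10^-2.005 = 0.009886
T = 1/N = 1/0.009886 = 101.1579 years

101.1579


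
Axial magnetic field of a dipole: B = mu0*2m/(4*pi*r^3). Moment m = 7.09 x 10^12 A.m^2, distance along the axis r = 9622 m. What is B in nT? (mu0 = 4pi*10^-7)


m = 7.09 x 10^12 = 7090000000000 A.m^2
2m = 14180000000000 A.m^2
r^3 = 9622^3 = 890832509848
B = (4pi*10^-7) * 14180000000000 / (4*pi * 890832509848) * 1e9
= 17819113.531161 / 11194531474069.73 * 1e9
= 1591.7695 nT

1591.7695


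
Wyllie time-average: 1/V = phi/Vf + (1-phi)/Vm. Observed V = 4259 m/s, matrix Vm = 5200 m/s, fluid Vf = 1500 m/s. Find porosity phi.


1/V - 1/Vm = 1/4259 - 1/5200 = 4.249e-05
1/Vf - 1/Vm = 1/1500 - 1/5200 = 0.00047436
phi = 4.249e-05 / 0.00047436 = 0.0896

0.0896


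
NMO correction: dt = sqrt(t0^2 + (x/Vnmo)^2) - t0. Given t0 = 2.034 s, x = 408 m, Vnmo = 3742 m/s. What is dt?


x/Vnmo = 408/3742 = 0.109033
(x/Vnmo)^2 = 0.011888
t0^2 = 4.137156
sqrt(4.137156 + 0.011888) = 2.03692
dt = 2.03692 - 2.034 = 0.00292

0.00292


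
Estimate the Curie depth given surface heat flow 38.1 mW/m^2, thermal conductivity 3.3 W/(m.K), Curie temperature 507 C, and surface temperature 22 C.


T_Curie - T_surf = 507 - 22 = 485 C
Convert q to W/m^2: 38.1 mW/m^2 = 0.0381 W/m^2
d = 485 * 3.3 / 0.0381 = 42007.87 m

42007.87


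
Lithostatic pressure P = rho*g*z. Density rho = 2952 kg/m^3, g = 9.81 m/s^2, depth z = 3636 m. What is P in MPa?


P = rho * g * z / 1e6
= 2952 * 9.81 * 3636 / 1e6
= 105295360.32 / 1e6
= 105.2954 MPa

105.2954


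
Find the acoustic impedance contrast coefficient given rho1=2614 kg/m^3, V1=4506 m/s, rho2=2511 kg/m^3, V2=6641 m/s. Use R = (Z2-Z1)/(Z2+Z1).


Z1 = 2614 * 4506 = 11778684
Z2 = 2511 * 6641 = 16675551
R = (16675551 - 11778684) / (16675551 + 11778684) = 4896867 / 28454235 = 0.1721

0.1721


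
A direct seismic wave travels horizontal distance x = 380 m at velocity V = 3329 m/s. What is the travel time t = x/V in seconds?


t = x / V
= 380 / 3329
= 0.1141 s

0.1141


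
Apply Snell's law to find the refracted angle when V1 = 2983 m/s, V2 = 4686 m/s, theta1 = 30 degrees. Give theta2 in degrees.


sin(theta1) = sin(30 deg) = 0.5
sin(theta2) = V2/V1 * sin(theta1) = 4686/2983 * 0.5 = 0.785451
theta2 = arcsin(0.785451) = 51.7624 degrees

51.7624


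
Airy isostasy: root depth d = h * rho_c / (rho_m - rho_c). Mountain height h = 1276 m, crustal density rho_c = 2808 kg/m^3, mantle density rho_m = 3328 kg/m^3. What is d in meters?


rho_m - rho_c = 3328 - 2808 = 520
d = 1276 * 2808 / 520
= 3583008 / 520
= 6890.4 m

6890.4


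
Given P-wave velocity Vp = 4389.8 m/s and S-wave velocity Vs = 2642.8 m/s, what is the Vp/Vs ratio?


Vp/Vs = 4389.8 / 2642.8
= 1.661

1.661


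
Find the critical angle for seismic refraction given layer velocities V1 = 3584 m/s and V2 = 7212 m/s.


V1/V2 = 3584/7212 = 0.49695
theta_c = arcsin(0.49695) = 29.7984 degrees

29.7984


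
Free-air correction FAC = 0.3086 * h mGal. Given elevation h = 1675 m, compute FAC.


FAC = 0.3086 * h
= 0.3086 * 1675
= 516.905 mGal

516.905


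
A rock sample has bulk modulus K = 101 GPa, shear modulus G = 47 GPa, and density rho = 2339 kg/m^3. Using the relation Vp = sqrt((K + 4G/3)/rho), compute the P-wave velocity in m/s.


First compute the effective modulus:
K + 4G/3 = 101e9 + 4*47e9/3 = 163666666666.67 Pa
Then divide by density:
163666666666.67 / 2339 = 69972922.9015 Pa/(kg/m^3)
Take the square root:
Vp = sqrt(69972922.9015) = 8364.98 m/s

8364.98


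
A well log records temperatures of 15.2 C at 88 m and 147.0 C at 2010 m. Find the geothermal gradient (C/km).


dT = 147.0 - 15.2 = 131.8 C
dz = 2010 - 88 = 1922 m
gradient = dT/dz * 1000 = 131.8/1922 * 1000 = 68.5744 C/km

68.5744


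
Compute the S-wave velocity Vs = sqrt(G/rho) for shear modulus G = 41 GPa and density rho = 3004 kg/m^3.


Convert G to Pa: G = 41e9 Pa
Compute G/rho = 41e9 / 3004 = 13648468.7084
Vs = sqrt(13648468.7084) = 3694.38 m/s

3694.38


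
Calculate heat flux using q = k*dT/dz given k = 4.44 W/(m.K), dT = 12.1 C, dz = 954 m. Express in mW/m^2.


q = k * dT / dz * 1000
= 4.44 * 12.1 / 954 * 1000
= 0.056314 * 1000
= 56.3145 mW/m^2

56.3145


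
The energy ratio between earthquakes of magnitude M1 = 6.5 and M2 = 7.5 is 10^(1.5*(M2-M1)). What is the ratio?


M2 - M1 = 7.5 - 6.5 = 1.0
1.5 * 1.0 = 1.5
ratio = 10^1.5 = 31.62

31.62


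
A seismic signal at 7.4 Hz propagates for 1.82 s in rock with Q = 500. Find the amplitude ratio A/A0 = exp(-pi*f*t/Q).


pi*f*t/Q = pi*7.4*1.82/500 = 0.084622
A/A0 = exp(-0.084622) = 0.91886

0.91886


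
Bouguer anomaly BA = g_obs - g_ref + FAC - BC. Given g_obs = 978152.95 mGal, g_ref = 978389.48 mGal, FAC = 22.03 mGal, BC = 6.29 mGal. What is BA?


BA = g_obs - g_ref + FAC - BC
= 978152.95 - 978389.48 + 22.03 - 6.29
= -220.79 mGal

-220.79


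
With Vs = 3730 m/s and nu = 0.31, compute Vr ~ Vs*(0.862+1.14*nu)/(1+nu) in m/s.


Numerator factor = 0.862 + 1.14*0.31 = 1.2154
Denominator = 1 + 0.31 = 1.31
Vr = 3730 * 1.2154 / 1.31 = 3460.64 m/s

3460.64


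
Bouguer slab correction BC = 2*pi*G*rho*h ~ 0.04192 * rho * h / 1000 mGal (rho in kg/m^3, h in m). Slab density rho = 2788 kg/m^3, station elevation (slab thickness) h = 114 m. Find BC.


BC = 0.04192 * rho * h / 1000
= 0.04192 * 2788 * 114 / 1000
= 13.3235 mGal

13.3235


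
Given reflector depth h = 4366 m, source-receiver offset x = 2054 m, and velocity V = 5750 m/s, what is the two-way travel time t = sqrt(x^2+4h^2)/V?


x^2 + 4h^2 = 2054^2 + 4*4366^2 = 4218916 + 76247824 = 80466740
sqrt(80466740) = 8970.3255
t = 8970.3255 / 5750 = 1.5601 s

1.5601


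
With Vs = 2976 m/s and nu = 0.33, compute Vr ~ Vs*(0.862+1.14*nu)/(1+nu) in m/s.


Numerator factor = 0.862 + 1.14*0.33 = 1.2382
Denominator = 1 + 0.33 = 1.33
Vr = 2976 * 1.2382 / 1.33 = 2770.59 m/s

2770.59


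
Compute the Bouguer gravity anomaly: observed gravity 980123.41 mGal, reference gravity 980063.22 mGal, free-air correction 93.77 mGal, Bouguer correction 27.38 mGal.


BA = g_obs - g_ref + FAC - BC
= 980123.41 - 980063.22 + 93.77 - 27.38
= 126.58 mGal

126.58


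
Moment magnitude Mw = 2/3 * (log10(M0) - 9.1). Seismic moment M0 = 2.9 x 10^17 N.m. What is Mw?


log10(M0) = log10(2.9 x 10^17) = 17.4624
Mw = 2/3 * (17.4624 - 9.1)
= 2/3 * 8.3624
= 5.57

5.57


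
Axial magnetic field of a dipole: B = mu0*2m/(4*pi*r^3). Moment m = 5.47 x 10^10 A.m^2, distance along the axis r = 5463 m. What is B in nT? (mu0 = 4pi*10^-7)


m = 5.47 x 10^10 = 54700000000 A.m^2
2m = 109400000000 A.m^2
r^3 = 5463^3 = 163039787847
B = (4pi*10^-7) * 109400000000 / (4*pi * 163039787847) * 1e9
= 137476.094521 / 2048818398971.89 * 1e9
= 67.1002 nT

67.1002


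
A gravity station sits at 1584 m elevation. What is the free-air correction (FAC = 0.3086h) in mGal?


FAC = 0.3086 * h
= 0.3086 * 1584
= 488.8224 mGal

488.8224


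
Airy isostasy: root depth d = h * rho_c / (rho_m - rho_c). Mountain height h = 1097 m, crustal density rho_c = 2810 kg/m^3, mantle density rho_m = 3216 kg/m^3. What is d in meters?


rho_m - rho_c = 3216 - 2810 = 406
d = 1097 * 2810 / 406
= 3082570 / 406
= 7592.54 m

7592.54


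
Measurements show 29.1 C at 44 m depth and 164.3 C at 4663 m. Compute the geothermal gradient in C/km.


dT = 164.3 - 29.1 = 135.2 C
dz = 4663 - 44 = 4619 m
gradient = dT/dz * 1000 = 135.2/4619 * 1000 = 29.2704 C/km

29.2704


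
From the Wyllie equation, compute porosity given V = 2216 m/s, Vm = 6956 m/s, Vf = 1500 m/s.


1/V - 1/Vm = 1/2216 - 1/6956 = 0.0003075
1/Vf - 1/Vm = 1/1500 - 1/6956 = 0.00052291
phi = 0.0003075 / 0.00052291 = 0.5881

0.5881


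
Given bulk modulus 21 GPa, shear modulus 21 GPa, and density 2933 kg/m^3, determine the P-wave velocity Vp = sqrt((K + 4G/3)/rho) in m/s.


First compute the effective modulus:
K + 4G/3 = 21e9 + 4*21e9/3 = 49000000000.0 Pa
Then divide by density:
49000000000.0 / 2933 = 16706443.9141 Pa/(kg/m^3)
Take the square root:
Vp = sqrt(16706443.9141) = 4087.35 m/s

4087.35


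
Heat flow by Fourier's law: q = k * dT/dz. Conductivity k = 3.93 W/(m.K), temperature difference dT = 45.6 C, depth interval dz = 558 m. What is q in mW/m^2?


q = k * dT / dz * 1000
= 3.93 * 45.6 / 558 * 1000
= 0.321161 * 1000
= 321.1613 mW/m^2

321.1613


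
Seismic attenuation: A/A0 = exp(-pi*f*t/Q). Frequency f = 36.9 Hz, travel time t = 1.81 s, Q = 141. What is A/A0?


pi*f*t/Q = pi*36.9*1.81/141 = 1.488112
A/A0 = exp(-1.488112) = 0.225798

0.225798


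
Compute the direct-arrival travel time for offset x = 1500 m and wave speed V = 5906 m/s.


t = x / V
= 1500 / 5906
= 0.254 s

0.254


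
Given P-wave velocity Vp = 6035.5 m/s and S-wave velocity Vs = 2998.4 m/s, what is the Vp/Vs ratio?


Vp/Vs = 6035.5 / 2998.4
= 2.0129

2.0129


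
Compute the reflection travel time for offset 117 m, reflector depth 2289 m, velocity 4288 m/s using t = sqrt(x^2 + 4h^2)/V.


x^2 + 4h^2 = 117^2 + 4*2289^2 = 13689 + 20958084 = 20971773
sqrt(20971773) = 4579.4948
t = 4579.4948 / 4288 = 1.068 s

1.068


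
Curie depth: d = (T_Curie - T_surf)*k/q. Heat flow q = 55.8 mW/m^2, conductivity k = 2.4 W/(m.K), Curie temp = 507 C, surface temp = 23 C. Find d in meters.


T_Curie - T_surf = 507 - 23 = 484 C
Convert q to W/m^2: 55.8 mW/m^2 = 0.0558 W/m^2
d = 484 * 2.4 / 0.0558 = 20817.2 m

20817.2


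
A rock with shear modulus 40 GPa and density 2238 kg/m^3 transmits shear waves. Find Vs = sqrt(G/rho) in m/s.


Convert G to Pa: G = 40e9 Pa
Compute G/rho = 40e9 / 2238 = 17873100.983
Vs = sqrt(17873100.983) = 4227.66 m/s

4227.66


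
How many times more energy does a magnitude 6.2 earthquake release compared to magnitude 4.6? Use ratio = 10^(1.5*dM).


M2 - M1 = 6.2 - 4.6 = 1.6
1.5 * 1.6 = 2.4
ratio = 10^2.4 = 251.19

251.19


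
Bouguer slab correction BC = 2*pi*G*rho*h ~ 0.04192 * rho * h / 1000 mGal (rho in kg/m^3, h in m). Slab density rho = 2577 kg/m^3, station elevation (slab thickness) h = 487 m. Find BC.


BC = 0.04192 * rho * h / 1000
= 0.04192 * 2577 * 487 / 1000
= 52.6096 mGal

52.6096


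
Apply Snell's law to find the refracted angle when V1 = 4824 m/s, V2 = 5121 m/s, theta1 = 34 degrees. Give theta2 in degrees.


sin(theta1) = sin(34 deg) = 0.559193
sin(theta2) = V2/V1 * sin(theta1) = 5121/4824 * 0.559193 = 0.593621
theta2 = arcsin(0.593621) = 36.4144 degrees

36.4144


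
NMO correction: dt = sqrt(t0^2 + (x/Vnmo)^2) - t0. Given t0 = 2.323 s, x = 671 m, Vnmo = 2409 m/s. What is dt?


x/Vnmo = 671/2409 = 0.278539
(x/Vnmo)^2 = 0.077584
t0^2 = 5.396329
sqrt(5.396329 + 0.077584) = 2.339639
dt = 2.339639 - 2.323 = 0.016639

0.016639


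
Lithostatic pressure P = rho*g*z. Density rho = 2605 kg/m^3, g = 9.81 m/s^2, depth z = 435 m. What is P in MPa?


P = rho * g * z / 1e6
= 2605 * 9.81 * 435 / 1e6
= 11116446.75 / 1e6
= 11.1164 MPa

11.1164


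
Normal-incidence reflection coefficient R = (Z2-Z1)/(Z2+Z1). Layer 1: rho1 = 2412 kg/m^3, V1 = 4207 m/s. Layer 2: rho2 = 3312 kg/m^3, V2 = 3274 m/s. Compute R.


Z1 = 2412 * 4207 = 10147284
Z2 = 3312 * 3274 = 10843488
R = (10843488 - 10147284) / (10843488 + 10147284) = 696204 / 20990772 = 0.0332

0.0332


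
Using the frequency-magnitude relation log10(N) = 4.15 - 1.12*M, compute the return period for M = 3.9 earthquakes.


log10(N) = 4.15 - 1.12*3.9 = -0.218
N = 10^-0.218 = 0.605341
T = 1/N = 1/0.605341 = 1.652 years

1.652


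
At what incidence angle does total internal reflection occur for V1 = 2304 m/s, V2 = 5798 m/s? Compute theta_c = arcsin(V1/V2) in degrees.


V1/V2 = 2304/5798 = 0.397378
theta_c = arcsin(0.397378) = 23.4144 degrees

23.4144


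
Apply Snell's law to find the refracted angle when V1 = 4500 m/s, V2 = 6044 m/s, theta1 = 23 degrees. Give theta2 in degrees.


sin(theta1) = sin(23 deg) = 0.390731
sin(theta2) = V2/V1 * sin(theta1) = 6044/4500 * 0.390731 = 0.524795
theta2 = arcsin(0.524795) = 31.6545 degrees

31.6545


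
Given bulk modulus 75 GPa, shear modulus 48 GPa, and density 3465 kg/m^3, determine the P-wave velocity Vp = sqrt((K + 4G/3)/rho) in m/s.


First compute the effective modulus:
K + 4G/3 = 75e9 + 4*48e9/3 = 139000000000.0 Pa
Then divide by density:
139000000000.0 / 3465 = 40115440.1154 Pa/(kg/m^3)
Take the square root:
Vp = sqrt(40115440.1154) = 6333.68 m/s

6333.68


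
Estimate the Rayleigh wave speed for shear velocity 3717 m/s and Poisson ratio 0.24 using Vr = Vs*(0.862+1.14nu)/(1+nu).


Numerator factor = 0.862 + 1.14*0.24 = 1.1356
Denominator = 1 + 0.24 = 1.24
Vr = 3717 * 1.1356 / 1.24 = 3404.05 m/s

3404.05


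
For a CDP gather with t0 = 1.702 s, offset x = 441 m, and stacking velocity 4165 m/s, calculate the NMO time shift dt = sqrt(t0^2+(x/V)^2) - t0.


x/Vnmo = 441/4165 = 0.105882
(x/Vnmo)^2 = 0.011211
t0^2 = 2.896804
sqrt(2.896804 + 0.011211) = 1.70529
dt = 1.70529 - 1.702 = 0.00329

0.00329


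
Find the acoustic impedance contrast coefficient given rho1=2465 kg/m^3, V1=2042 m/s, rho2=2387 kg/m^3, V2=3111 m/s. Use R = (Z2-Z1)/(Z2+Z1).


Z1 = 2465 * 2042 = 5033530
Z2 = 2387 * 3111 = 7425957
R = (7425957 - 5033530) / (7425957 + 5033530) = 2392427 / 12459487 = 0.192

0.192


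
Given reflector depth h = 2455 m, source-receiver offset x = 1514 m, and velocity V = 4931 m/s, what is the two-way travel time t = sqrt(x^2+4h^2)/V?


x^2 + 4h^2 = 1514^2 + 4*2455^2 = 2292196 + 24108100 = 26400296
sqrt(26400296) = 5138.1218
t = 5138.1218 / 4931 = 1.042 s

1.042


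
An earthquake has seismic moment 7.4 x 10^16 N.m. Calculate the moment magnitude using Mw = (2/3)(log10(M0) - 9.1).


log10(M0) = log10(7.4 x 10^16) = 16.8692
Mw = 2/3 * (16.8692 - 9.1)
= 2/3 * 7.7692
= 5.18

5.18


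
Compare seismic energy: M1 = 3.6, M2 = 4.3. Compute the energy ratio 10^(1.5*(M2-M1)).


M2 - M1 = 4.3 - 3.6 = 0.7
1.5 * 0.7 = 1.05
ratio = 10^1.05 = 11.22

11.22


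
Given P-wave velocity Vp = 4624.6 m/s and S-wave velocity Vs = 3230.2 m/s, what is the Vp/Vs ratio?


Vp/Vs = 4624.6 / 3230.2
= 1.4317

1.4317


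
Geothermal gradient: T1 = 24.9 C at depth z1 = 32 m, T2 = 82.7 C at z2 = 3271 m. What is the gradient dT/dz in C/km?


dT = 82.7 - 24.9 = 57.8 C
dz = 3271 - 32 = 3239 m
gradient = dT/dz * 1000 = 57.8/3239 * 1000 = 17.845 C/km

17.845


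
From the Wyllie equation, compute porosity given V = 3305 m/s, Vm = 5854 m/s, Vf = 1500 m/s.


1/V - 1/Vm = 1/3305 - 1/5854 = 0.00013175
1/Vf - 1/Vm = 1/1500 - 1/5854 = 0.00049584
phi = 0.00013175 / 0.00049584 = 0.2657

0.2657


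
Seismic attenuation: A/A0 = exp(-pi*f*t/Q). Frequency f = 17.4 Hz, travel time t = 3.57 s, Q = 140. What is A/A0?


pi*f*t/Q = pi*17.4*3.57/140 = 1.393925
A/A0 = exp(-1.393925) = 0.2481

0.2481


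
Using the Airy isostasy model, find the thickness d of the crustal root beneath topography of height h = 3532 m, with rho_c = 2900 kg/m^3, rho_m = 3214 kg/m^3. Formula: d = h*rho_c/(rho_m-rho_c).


rho_m - rho_c = 3214 - 2900 = 314
d = 3532 * 2900 / 314
= 10242800 / 314
= 32620.38 m

32620.38


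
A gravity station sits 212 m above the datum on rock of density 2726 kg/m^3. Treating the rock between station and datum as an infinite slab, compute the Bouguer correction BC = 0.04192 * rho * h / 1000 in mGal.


BC = 0.04192 * rho * h / 1000
= 0.04192 * 2726 * 212 / 1000
= 24.2261 mGal

24.2261


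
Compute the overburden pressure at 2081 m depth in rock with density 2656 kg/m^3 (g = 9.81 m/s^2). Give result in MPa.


P = rho * g * z / 1e6
= 2656 * 9.81 * 2081 / 1e6
= 54221204.16 / 1e6
= 54.2212 MPa

54.2212


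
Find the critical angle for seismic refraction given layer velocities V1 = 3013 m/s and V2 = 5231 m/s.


V1/V2 = 3013/5231 = 0.575989
theta_c = arcsin(0.575989) = 35.1689 degrees

35.1689


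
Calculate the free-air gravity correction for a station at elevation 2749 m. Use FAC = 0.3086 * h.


FAC = 0.3086 * h
= 0.3086 * 2749
= 848.3414 mGal

848.3414


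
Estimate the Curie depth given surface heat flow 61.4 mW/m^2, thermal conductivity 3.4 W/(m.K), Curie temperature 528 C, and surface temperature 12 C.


T_Curie - T_surf = 528 - 12 = 516 C
Convert q to W/m^2: 61.4 mW/m^2 = 0.0614 W/m^2
d = 516 * 3.4 / 0.0614 = 28573.29 m

28573.29


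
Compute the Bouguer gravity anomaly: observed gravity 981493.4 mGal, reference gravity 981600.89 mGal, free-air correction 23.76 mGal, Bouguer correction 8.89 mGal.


BA = g_obs - g_ref + FAC - BC
= 981493.4 - 981600.89 + 23.76 - 8.89
= -92.62 mGal

-92.62


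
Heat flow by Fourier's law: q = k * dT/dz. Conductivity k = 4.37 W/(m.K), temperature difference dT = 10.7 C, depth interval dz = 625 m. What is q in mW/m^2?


q = k * dT / dz * 1000
= 4.37 * 10.7 / 625 * 1000
= 0.074814 * 1000
= 74.8144 mW/m^2

74.8144


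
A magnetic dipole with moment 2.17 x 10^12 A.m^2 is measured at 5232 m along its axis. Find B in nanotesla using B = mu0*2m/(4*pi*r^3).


m = 2.17 x 10^12 = 2170000000000 A.m^2
2m = 4340000000000 A.m^2
r^3 = 5232^3 = 143219847168
B = (4pi*10^-7) * 4340000000000 / (4*pi * 143219847168) * 1e9
= 5453804.846632 / 1799753678844.97 * 1e9
= 3030.3063 nT

3030.3063


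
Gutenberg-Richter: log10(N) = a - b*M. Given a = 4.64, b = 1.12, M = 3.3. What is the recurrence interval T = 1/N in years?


log10(N) = 4.64 - 1.12*3.3 = 0.944
N = 10^0.944 = 8.790225
T = 1/N = 1/8.790225 = 0.1138 years

0.1138


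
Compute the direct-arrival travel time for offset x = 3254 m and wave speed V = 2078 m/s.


t = x / V
= 3254 / 2078
= 1.5659 s

1.5659


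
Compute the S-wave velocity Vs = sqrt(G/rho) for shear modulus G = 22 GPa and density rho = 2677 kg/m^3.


Convert G to Pa: G = 22e9 Pa
Compute G/rho = 22e9 / 2677 = 8218154.6507
Vs = sqrt(8218154.6507) = 2866.73 m/s

2866.73


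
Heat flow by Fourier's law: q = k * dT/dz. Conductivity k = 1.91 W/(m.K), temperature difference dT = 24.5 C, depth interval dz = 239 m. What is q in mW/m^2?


q = k * dT / dz * 1000
= 1.91 * 24.5 / 239 * 1000
= 0.195795 * 1000
= 195.795 mW/m^2

195.795


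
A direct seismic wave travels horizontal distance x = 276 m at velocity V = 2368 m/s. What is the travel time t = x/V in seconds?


t = x / V
= 276 / 2368
= 0.1166 s

0.1166


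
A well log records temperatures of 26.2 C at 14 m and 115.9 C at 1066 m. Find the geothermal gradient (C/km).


dT = 115.9 - 26.2 = 89.7 C
dz = 1066 - 14 = 1052 m
gradient = dT/dz * 1000 = 89.7/1052 * 1000 = 85.2662 C/km

85.2662


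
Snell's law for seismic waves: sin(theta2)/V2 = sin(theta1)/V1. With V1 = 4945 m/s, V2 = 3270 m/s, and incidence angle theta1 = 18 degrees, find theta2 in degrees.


sin(theta1) = sin(18 deg) = 0.309017
sin(theta2) = V2/V1 * sin(theta1) = 3270/4945 * 0.309017 = 0.204345
theta2 = arcsin(0.204345) = 11.7912 degrees

11.7912


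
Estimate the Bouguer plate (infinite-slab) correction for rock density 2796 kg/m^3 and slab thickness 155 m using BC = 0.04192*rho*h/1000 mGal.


BC = 0.04192 * rho * h / 1000
= 0.04192 * 2796 * 155 / 1000
= 18.1673 mGal

18.1673


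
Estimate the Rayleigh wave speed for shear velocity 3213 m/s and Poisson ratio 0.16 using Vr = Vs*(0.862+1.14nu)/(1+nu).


Numerator factor = 0.862 + 1.14*0.16 = 1.0444
Denominator = 1 + 0.16 = 1.16
Vr = 3213 * 1.0444 / 1.16 = 2892.81 m/s

2892.81


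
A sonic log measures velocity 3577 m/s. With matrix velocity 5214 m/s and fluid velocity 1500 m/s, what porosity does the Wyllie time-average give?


1/V - 1/Vm = 1/3577 - 1/5214 = 8.777e-05
1/Vf - 1/Vm = 1/1500 - 1/5214 = 0.00047488
phi = 8.777e-05 / 0.00047488 = 0.1848

0.1848


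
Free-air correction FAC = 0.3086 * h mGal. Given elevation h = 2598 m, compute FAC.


FAC = 0.3086 * h
= 0.3086 * 2598
= 801.7428 mGal

801.7428


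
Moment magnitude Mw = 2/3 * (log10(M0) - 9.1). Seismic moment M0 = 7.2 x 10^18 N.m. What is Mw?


log10(M0) = log10(7.2 x 10^18) = 18.8573
Mw = 2/3 * (18.8573 - 9.1)
= 2/3 * 9.7573
= 6.5

6.5


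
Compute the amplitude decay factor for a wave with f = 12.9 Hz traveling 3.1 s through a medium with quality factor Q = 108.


pi*f*t/Q = pi*12.9*3.1/108 = 1.163262
A/A0 = exp(-1.163262) = 0.312465

0.312465


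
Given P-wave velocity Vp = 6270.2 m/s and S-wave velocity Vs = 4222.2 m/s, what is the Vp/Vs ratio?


Vp/Vs = 6270.2 / 4222.2
= 1.4851

1.4851


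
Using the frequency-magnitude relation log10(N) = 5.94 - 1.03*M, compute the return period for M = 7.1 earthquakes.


log10(N) = 5.94 - 1.03*7.1 = -1.373
N = 10^-1.373 = 0.042364
T = 1/N = 1/0.042364 = 23.6048 years

23.6048


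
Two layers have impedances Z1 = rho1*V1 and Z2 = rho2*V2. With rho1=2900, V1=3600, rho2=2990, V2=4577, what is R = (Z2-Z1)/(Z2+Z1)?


Z1 = 2900 * 3600 = 10440000
Z2 = 2990 * 4577 = 13685230
R = (13685230 - 10440000) / (13685230 + 10440000) = 3245230 / 24125230 = 0.1345

0.1345


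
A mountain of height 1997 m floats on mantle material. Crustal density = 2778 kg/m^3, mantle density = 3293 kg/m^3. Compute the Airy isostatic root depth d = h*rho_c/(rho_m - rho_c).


rho_m - rho_c = 3293 - 2778 = 515
d = 1997 * 2778 / 515
= 5547666 / 515
= 10772.17 m

10772.17


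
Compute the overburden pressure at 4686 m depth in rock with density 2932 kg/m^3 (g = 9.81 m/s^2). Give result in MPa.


P = rho * g * z / 1e6
= 2932 * 9.81 * 4686 / 1e6
= 134783043.12 / 1e6
= 134.783 MPa

134.783


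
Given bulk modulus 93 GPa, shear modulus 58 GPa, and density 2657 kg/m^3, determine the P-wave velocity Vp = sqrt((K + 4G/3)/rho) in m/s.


First compute the effective modulus:
K + 4G/3 = 93e9 + 4*58e9/3 = 170333333333.33 Pa
Then divide by density:
170333333333.33 / 2657 = 64107389.2862 Pa/(kg/m^3)
Take the square root:
Vp = sqrt(64107389.2862) = 8006.71 m/s

8006.71


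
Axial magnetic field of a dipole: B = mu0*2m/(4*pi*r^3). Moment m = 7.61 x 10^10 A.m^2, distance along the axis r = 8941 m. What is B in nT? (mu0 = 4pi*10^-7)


m = 7.61 x 10^10 = 76100000000 A.m^2
2m = 152200000000 A.m^2
r^3 = 8941^3 = 714756781621
B = (4pi*10^-7) * 152200000000 / (4*pi * 714756781621) * 1e9
= 191260.160751 / 8981898616976.07 * 1e9
= 21.294 nT

21.294


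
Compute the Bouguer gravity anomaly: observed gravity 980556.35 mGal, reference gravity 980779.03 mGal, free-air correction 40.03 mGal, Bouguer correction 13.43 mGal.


BA = g_obs - g_ref + FAC - BC
= 980556.35 - 980779.03 + 40.03 - 13.43
= -196.08 mGal

-196.08


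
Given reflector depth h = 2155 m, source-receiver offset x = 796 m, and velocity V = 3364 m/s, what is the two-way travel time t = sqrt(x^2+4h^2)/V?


x^2 + 4h^2 = 796^2 + 4*2155^2 = 633616 + 18576100 = 19209716
sqrt(19209716) = 4382.889
t = 4382.889 / 3364 = 1.3029 s

1.3029


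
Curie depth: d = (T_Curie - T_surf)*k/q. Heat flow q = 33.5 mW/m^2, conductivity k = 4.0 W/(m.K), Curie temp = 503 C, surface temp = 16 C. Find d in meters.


T_Curie - T_surf = 503 - 16 = 487 C
Convert q to W/m^2: 33.5 mW/m^2 = 0.0335 W/m^2
d = 487 * 4.0 / 0.0335 = 58149.25 m

58149.25


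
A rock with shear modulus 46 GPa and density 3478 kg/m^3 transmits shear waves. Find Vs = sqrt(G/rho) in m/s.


Convert G to Pa: G = 46e9 Pa
Compute G/rho = 46e9 / 3478 = 13225991.9494
Vs = sqrt(13225991.9494) = 3636.76 m/s

3636.76


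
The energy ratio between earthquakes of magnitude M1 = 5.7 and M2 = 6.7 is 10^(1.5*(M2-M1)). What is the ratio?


M2 - M1 = 6.7 - 5.7 = 1.0
1.5 * 1.0 = 1.5
ratio = 10^1.5 = 31.62

31.62


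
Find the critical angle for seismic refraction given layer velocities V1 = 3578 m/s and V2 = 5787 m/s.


V1/V2 = 3578/5787 = 0.618282
theta_c = arcsin(0.618282) = 38.1908 degrees

38.1908


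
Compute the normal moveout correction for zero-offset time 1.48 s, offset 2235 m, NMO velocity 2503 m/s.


x/Vnmo = 2235/2503 = 0.892928
(x/Vnmo)^2 = 0.797321
t0^2 = 2.1904
sqrt(2.1904 + 0.797321) = 1.728503
dt = 1.728503 - 1.48 = 0.248503

0.248503


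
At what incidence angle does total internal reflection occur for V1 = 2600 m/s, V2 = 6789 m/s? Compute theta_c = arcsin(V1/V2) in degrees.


V1/V2 = 2600/6789 = 0.382972
theta_c = arcsin(0.382972) = 22.5179 degrees

22.5179


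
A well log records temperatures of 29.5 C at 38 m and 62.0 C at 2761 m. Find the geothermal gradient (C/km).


dT = 62.0 - 29.5 = 32.5 C
dz = 2761 - 38 = 2723 m
gradient = dT/dz * 1000 = 32.5/2723 * 1000 = 11.9354 C/km

11.9354


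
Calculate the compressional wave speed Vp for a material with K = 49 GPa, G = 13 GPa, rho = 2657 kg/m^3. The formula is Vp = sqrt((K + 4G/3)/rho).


First compute the effective modulus:
K + 4G/3 = 49e9 + 4*13e9/3 = 66333333333.33 Pa
Then divide by density:
66333333333.33 / 2657 = 24965499.9373 Pa/(kg/m^3)
Take the square root:
Vp = sqrt(24965499.9373) = 4996.55 m/s

4996.55


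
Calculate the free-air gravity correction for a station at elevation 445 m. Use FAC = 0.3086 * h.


FAC = 0.3086 * h
= 0.3086 * 445
= 137.327 mGal

137.327


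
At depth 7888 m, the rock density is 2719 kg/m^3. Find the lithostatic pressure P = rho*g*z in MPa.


P = rho * g * z / 1e6
= 2719 * 9.81 * 7888 / 1e6
= 210399700.32 / 1e6
= 210.3997 MPa

210.3997


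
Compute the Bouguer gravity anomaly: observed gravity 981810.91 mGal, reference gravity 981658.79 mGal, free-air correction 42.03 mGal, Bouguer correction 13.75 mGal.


BA = g_obs - g_ref + FAC - BC
= 981810.91 - 981658.79 + 42.03 - 13.75
= 180.4 mGal

180.4


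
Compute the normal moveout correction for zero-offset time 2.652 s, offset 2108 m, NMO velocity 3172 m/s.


x/Vnmo = 2108/3172 = 0.664565
(x/Vnmo)^2 = 0.441647
t0^2 = 7.033104
sqrt(7.033104 + 0.441647) = 2.733999
dt = 2.733999 - 2.652 = 0.081999

0.081999


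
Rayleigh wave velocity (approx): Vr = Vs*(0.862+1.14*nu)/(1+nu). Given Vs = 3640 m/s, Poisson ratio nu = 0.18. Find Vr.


Numerator factor = 0.862 + 1.14*0.18 = 1.0672
Denominator = 1 + 0.18 = 1.18
Vr = 3640 * 1.0672 / 1.18 = 3292.04 m/s

3292.04


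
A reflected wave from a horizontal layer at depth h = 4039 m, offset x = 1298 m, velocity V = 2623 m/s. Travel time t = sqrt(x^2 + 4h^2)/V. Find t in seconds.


x^2 + 4h^2 = 1298^2 + 4*4039^2 = 1684804 + 65254084 = 66938888
sqrt(66938888) = 8181.6189
t = 8181.6189 / 2623 = 3.1192 s

3.1192


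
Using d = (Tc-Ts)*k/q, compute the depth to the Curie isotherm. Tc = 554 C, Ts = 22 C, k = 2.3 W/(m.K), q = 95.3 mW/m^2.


T_Curie - T_surf = 554 - 22 = 532 C
Convert q to W/m^2: 95.3 mW/m^2 = 0.0953 W/m^2
d = 532 * 2.3 / 0.0953 = 12839.45 m

12839.45


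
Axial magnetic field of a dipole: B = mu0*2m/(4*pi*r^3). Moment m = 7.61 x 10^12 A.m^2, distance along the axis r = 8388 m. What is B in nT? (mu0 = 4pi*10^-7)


m = 7.61 x 10^12 = 7610000000000 A.m^2
2m = 15220000000000 A.m^2
r^3 = 8388^3 = 590167467072
B = (4pi*10^-7) * 15220000000000 / (4*pi * 590167467072) * 1e9
= 19126016.075055 / 7416263115764.37 * 1e9
= 2578.929 nT

2578.929


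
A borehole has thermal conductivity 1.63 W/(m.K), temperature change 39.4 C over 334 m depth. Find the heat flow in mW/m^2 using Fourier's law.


q = k * dT / dz * 1000
= 1.63 * 39.4 / 334 * 1000
= 0.192281 * 1000
= 192.2814 mW/m^2

192.2814


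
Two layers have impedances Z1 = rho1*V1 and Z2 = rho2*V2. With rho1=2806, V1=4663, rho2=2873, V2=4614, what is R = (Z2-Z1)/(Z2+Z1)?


Z1 = 2806 * 4663 = 13084378
Z2 = 2873 * 4614 = 13256022
R = (13256022 - 13084378) / (13256022 + 13084378) = 171644 / 26340400 = 0.0065

0.0065


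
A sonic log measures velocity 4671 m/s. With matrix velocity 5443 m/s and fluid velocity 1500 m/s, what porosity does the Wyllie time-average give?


1/V - 1/Vm = 1/4671 - 1/5443 = 3.036e-05
1/Vf - 1/Vm = 1/1500 - 1/5443 = 0.00048294
phi = 3.036e-05 / 0.00048294 = 0.0629

0.0629


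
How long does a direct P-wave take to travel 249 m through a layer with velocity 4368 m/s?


t = x / V
= 249 / 4368
= 0.057 s

0.057


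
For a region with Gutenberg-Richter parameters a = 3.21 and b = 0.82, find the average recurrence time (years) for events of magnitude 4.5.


log10(N) = 3.21 - 0.82*4.5 = -0.48
N = 10^-0.48 = 0.331131
T = 1/N = 1/0.331131 = 3.02 years

3.02


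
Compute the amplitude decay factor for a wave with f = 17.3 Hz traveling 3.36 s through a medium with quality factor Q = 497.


pi*f*t/Q = pi*17.3*3.36/497 = 0.367434
A/A0 = exp(-0.367434) = 0.692509

0.692509


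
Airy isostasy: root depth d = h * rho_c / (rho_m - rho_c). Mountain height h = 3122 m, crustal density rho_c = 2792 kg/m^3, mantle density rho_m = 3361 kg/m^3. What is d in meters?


rho_m - rho_c = 3361 - 2792 = 569
d = 3122 * 2792 / 569
= 8716624 / 569
= 15319.2 m

15319.2


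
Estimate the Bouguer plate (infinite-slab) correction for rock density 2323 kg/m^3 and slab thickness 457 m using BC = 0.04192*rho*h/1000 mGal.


BC = 0.04192 * rho * h / 1000
= 0.04192 * 2323 * 457 / 1000
= 44.5027 mGal

44.5027


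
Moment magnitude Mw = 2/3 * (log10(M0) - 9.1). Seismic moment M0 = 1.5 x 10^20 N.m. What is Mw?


log10(M0) = log10(1.5 x 10^20) = 20.1761
Mw = 2/3 * (20.1761 - 9.1)
= 2/3 * 11.0761
= 7.38

7.38


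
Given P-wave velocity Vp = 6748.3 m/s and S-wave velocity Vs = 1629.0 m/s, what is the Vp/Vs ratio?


Vp/Vs = 6748.3 / 1629.0
= 4.1426

4.1426


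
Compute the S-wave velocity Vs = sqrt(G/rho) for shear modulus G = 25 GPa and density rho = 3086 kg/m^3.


Convert G to Pa: G = 25e9 Pa
Compute G/rho = 25e9 / 3086 = 8101101.7498
Vs = sqrt(8101101.7498) = 2846.24 m/s

2846.24


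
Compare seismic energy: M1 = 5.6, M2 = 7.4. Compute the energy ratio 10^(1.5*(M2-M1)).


M2 - M1 = 7.4 - 5.6 = 1.8
1.5 * 1.8 = 2.7
ratio = 10^2.7 = 501.19

501.19


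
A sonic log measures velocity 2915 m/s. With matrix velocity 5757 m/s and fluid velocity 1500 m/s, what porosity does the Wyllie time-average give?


1/V - 1/Vm = 1/2915 - 1/5757 = 0.00016935
1/Vf - 1/Vm = 1/1500 - 1/5757 = 0.00049297
phi = 0.00016935 / 0.00049297 = 0.3435

0.3435


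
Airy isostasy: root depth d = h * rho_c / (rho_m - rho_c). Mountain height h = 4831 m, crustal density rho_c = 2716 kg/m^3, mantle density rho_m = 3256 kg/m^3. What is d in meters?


rho_m - rho_c = 3256 - 2716 = 540
d = 4831 * 2716 / 540
= 13120996 / 540
= 24298.14 m

24298.14


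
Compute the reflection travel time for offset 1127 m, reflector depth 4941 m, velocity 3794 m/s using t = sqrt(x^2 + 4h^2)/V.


x^2 + 4h^2 = 1127^2 + 4*4941^2 = 1270129 + 97653924 = 98924053
sqrt(98924053) = 9946.0572
t = 9946.0572 / 3794 = 2.6215 s

2.6215


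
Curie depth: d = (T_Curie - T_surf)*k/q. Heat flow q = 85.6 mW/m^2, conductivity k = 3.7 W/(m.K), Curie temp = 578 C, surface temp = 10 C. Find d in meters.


T_Curie - T_surf = 578 - 10 = 568 C
Convert q to W/m^2: 85.6 mW/m^2 = 0.0856 W/m^2
d = 568 * 3.7 / 0.0856 = 24551.4 m

24551.4


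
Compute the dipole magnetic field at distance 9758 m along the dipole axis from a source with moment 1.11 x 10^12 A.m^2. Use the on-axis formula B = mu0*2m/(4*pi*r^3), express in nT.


m = 1.11 x 10^12 = 1110000000000 A.m^2
2m = 2220000000000 A.m^2
r^3 = 9758^3 = 929142747512
B = (4pi*10^-7) * 2220000000000 / (4*pi * 929142747512) * 1e9
= 2789734.276388 / 11675952118879.74 * 1e9
= 238.9299 nT

238.9299
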